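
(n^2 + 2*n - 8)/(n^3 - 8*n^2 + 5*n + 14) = (n + 4)/(n^2 - 6*n - 7)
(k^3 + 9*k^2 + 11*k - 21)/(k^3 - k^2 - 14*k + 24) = (k^3 + 9*k^2 + 11*k - 21)/(k^3 - k^2 - 14*k + 24)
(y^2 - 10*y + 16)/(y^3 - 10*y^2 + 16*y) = 1/y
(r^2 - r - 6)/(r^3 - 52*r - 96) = (r - 3)/(r^2 - 2*r - 48)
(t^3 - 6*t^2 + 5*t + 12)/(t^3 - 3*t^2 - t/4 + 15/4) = 4*(t^2 - 7*t + 12)/(4*t^2 - 16*t + 15)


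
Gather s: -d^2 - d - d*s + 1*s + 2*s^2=-d^2 - d + 2*s^2 + s*(1 - d)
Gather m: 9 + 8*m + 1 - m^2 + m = -m^2 + 9*m + 10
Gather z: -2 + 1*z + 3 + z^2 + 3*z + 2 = z^2 + 4*z + 3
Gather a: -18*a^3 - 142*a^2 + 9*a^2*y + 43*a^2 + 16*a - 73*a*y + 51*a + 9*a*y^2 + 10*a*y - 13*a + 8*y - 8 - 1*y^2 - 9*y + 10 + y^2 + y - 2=-18*a^3 + a^2*(9*y - 99) + a*(9*y^2 - 63*y + 54)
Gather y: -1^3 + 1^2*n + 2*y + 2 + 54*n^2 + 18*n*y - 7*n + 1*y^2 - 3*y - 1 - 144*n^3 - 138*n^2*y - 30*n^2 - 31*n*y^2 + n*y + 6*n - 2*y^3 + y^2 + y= -144*n^3 + 24*n^2 - 2*y^3 + y^2*(2 - 31*n) + y*(-138*n^2 + 19*n)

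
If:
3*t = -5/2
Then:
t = -5/6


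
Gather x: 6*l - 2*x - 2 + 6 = 6*l - 2*x + 4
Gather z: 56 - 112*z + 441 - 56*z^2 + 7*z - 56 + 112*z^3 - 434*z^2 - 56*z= 112*z^3 - 490*z^2 - 161*z + 441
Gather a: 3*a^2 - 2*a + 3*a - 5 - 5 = 3*a^2 + a - 10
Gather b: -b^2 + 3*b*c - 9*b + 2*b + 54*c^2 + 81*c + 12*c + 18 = -b^2 + b*(3*c - 7) + 54*c^2 + 93*c + 18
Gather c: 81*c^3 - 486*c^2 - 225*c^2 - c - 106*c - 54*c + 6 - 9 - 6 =81*c^3 - 711*c^2 - 161*c - 9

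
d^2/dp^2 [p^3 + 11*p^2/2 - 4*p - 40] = 6*p + 11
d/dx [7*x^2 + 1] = 14*x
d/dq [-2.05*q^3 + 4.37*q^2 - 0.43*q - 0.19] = -6.15*q^2 + 8.74*q - 0.43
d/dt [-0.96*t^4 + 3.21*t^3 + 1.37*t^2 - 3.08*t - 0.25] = -3.84*t^3 + 9.63*t^2 + 2.74*t - 3.08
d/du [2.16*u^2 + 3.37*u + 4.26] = 4.32*u + 3.37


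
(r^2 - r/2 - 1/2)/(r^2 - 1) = (r + 1/2)/(r + 1)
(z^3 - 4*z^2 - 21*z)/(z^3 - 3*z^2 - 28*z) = (z + 3)/(z + 4)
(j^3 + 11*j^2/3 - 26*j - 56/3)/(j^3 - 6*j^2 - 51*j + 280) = (3*j^2 - 10*j - 8)/(3*(j^2 - 13*j + 40))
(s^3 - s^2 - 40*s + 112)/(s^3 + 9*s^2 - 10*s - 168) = (s - 4)/(s + 6)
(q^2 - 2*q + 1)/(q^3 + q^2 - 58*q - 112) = (q^2 - 2*q + 1)/(q^3 + q^2 - 58*q - 112)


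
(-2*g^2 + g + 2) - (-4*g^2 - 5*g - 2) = 2*g^2 + 6*g + 4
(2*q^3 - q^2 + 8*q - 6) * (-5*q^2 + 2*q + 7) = -10*q^5 + 9*q^4 - 28*q^3 + 39*q^2 + 44*q - 42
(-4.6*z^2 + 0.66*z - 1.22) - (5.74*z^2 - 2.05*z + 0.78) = -10.34*z^2 + 2.71*z - 2.0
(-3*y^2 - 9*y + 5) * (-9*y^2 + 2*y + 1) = 27*y^4 + 75*y^3 - 66*y^2 + y + 5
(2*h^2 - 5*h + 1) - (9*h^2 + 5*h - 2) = -7*h^2 - 10*h + 3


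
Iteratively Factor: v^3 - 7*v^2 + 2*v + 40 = (v + 2)*(v^2 - 9*v + 20) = (v - 5)*(v + 2)*(v - 4)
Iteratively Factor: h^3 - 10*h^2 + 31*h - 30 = (h - 2)*(h^2 - 8*h + 15) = (h - 5)*(h - 2)*(h - 3)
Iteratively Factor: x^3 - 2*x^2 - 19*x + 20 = (x - 5)*(x^2 + 3*x - 4) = (x - 5)*(x - 1)*(x + 4)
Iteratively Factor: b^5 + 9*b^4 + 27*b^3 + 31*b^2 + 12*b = (b + 4)*(b^4 + 5*b^3 + 7*b^2 + 3*b) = (b + 1)*(b + 4)*(b^3 + 4*b^2 + 3*b) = b*(b + 1)*(b + 4)*(b^2 + 4*b + 3) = b*(b + 1)^2*(b + 4)*(b + 3)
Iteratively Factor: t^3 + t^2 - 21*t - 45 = (t + 3)*(t^2 - 2*t - 15) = (t - 5)*(t + 3)*(t + 3)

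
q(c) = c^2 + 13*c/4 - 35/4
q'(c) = 2*c + 13/4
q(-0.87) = -10.82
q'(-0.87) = 1.51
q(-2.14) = -11.13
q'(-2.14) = -1.03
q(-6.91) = 16.54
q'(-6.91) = -10.57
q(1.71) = -0.27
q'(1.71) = 6.67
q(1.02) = -4.39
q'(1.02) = 5.29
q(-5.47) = 3.39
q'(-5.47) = -7.69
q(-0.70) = -10.54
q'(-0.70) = 1.85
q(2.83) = 8.46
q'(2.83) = 8.91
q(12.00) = 174.25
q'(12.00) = 27.25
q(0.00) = -8.75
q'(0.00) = 3.25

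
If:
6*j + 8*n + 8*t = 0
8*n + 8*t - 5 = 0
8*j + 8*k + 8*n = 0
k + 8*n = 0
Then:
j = -5/6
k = 20/21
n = -5/42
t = 125/168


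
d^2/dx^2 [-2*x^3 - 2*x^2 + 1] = -12*x - 4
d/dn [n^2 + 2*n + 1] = 2*n + 2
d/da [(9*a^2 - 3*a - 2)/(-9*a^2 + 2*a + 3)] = (-9*a^2 + 18*a - 5)/(81*a^4 - 36*a^3 - 50*a^2 + 12*a + 9)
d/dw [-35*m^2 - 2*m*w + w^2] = -2*m + 2*w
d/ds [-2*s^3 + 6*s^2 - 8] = 6*s*(2 - s)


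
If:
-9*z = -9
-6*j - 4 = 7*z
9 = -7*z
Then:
No Solution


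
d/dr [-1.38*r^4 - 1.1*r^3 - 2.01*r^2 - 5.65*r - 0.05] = -5.52*r^3 - 3.3*r^2 - 4.02*r - 5.65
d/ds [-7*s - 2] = -7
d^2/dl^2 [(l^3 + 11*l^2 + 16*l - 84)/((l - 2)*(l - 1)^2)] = 6*(5*l + 51)/(l^4 - 4*l^3 + 6*l^2 - 4*l + 1)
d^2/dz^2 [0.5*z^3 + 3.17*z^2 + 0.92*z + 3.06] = 3.0*z + 6.34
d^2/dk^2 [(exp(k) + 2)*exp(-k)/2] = exp(-k)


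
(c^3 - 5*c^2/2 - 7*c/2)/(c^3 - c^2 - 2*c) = (c - 7/2)/(c - 2)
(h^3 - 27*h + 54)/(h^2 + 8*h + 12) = (h^2 - 6*h + 9)/(h + 2)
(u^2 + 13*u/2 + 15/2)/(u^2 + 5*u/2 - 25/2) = (2*u + 3)/(2*u - 5)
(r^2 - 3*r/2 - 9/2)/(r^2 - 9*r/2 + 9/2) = (2*r + 3)/(2*r - 3)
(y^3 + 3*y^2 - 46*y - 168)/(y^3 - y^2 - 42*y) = (y + 4)/y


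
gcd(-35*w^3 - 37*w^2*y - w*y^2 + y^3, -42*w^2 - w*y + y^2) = -7*w + y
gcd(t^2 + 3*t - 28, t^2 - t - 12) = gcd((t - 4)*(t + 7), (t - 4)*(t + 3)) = t - 4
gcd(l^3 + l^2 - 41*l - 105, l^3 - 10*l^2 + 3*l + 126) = l^2 - 4*l - 21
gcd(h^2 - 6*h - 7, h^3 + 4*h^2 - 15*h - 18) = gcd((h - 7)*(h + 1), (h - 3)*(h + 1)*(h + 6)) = h + 1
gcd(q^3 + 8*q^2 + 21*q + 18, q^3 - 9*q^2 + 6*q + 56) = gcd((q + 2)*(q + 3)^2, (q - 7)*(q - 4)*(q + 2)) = q + 2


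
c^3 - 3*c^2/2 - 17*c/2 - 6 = (c - 4)*(c + 1)*(c + 3/2)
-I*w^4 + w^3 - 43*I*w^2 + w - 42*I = (w - 6*I)*(w - I)*(w + 7*I)*(-I*w + 1)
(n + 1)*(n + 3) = n^2 + 4*n + 3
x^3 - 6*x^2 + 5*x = x*(x - 5)*(x - 1)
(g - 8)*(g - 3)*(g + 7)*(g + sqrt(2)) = g^4 - 4*g^3 + sqrt(2)*g^3 - 53*g^2 - 4*sqrt(2)*g^2 - 53*sqrt(2)*g + 168*g + 168*sqrt(2)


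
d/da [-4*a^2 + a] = 1 - 8*a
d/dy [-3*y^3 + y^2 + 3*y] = -9*y^2 + 2*y + 3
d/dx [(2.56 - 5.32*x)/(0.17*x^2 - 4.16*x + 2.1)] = (0.9044*x^2 - 0.8704*x - 0.522399999999999)/(0.0289*x^4 - 1.4144*x^3 + 18.0196*x^2 - 17.472*x + 4.41)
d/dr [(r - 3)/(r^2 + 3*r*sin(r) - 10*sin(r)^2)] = (r^2 + 3*r*sin(r) + (3 - r)*(3*r*cos(r) + 2*r + 3*sin(r) - 10*sin(2*r)) - 10*sin(r)^2)/((r - 2*sin(r))^2*(r + 5*sin(r))^2)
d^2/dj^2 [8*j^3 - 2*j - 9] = 48*j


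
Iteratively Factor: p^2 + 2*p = (p + 2)*(p)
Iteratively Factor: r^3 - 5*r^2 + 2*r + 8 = (r - 4)*(r^2 - r - 2) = (r - 4)*(r + 1)*(r - 2)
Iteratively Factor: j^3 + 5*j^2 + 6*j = (j)*(j^2 + 5*j + 6) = j*(j + 2)*(j + 3)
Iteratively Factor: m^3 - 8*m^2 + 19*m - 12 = (m - 4)*(m^2 - 4*m + 3) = (m - 4)*(m - 3)*(m - 1)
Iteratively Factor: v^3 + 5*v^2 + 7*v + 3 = (v + 3)*(v^2 + 2*v + 1) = (v + 1)*(v + 3)*(v + 1)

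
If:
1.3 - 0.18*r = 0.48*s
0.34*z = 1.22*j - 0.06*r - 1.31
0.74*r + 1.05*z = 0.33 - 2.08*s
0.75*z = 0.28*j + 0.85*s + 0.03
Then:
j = 0.76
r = 18.23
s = -4.13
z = -4.36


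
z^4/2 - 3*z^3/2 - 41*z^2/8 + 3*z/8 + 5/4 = (z/2 + 1)*(z - 5)*(z - 1/2)*(z + 1/2)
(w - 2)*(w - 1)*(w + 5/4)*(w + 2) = w^4 + w^3/4 - 21*w^2/4 - w + 5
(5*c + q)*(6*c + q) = 30*c^2 + 11*c*q + q^2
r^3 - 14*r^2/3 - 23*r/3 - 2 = (r - 6)*(r + 1/3)*(r + 1)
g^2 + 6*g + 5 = (g + 1)*(g + 5)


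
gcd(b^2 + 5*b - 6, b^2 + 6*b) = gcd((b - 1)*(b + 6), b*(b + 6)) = b + 6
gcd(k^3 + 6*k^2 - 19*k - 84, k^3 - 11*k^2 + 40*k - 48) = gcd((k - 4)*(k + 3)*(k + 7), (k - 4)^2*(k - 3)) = k - 4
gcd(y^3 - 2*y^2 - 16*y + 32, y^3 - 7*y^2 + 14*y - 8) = y^2 - 6*y + 8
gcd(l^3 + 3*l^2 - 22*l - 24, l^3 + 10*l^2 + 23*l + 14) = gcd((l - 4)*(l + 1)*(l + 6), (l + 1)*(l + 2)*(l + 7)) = l + 1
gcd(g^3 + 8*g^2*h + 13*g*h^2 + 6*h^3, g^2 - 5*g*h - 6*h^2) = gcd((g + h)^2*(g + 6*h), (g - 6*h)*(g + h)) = g + h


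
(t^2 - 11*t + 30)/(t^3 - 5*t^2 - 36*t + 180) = 1/(t + 6)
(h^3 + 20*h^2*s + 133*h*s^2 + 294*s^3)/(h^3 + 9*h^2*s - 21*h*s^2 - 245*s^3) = (-h - 6*s)/(-h + 5*s)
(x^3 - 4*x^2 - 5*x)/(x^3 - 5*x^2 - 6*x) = (x - 5)/(x - 6)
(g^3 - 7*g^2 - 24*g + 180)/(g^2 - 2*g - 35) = (g^2 - 12*g + 36)/(g - 7)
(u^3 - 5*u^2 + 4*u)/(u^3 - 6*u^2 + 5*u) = (u - 4)/(u - 5)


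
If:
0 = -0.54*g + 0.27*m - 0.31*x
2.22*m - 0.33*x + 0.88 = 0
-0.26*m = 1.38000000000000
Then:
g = 16.31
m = -5.31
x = -33.04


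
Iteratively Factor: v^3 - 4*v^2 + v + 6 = (v - 2)*(v^2 - 2*v - 3) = (v - 3)*(v - 2)*(v + 1)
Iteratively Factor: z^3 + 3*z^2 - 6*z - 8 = (z - 2)*(z^2 + 5*z + 4) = (z - 2)*(z + 4)*(z + 1)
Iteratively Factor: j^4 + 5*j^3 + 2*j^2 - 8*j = (j - 1)*(j^3 + 6*j^2 + 8*j) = (j - 1)*(j + 4)*(j^2 + 2*j) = (j - 1)*(j + 2)*(j + 4)*(j)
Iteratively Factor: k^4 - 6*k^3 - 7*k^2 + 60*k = (k)*(k^3 - 6*k^2 - 7*k + 60) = k*(k + 3)*(k^2 - 9*k + 20) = k*(k - 5)*(k + 3)*(k - 4)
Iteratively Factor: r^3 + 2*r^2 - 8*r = (r)*(r^2 + 2*r - 8) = r*(r + 4)*(r - 2)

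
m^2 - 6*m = m*(m - 6)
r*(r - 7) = r^2 - 7*r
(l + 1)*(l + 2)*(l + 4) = l^3 + 7*l^2 + 14*l + 8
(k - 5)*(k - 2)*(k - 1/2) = k^3 - 15*k^2/2 + 27*k/2 - 5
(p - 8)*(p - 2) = p^2 - 10*p + 16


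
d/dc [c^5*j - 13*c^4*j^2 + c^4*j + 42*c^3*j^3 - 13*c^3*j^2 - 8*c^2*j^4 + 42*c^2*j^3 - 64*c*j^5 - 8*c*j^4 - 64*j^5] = j*(5*c^4 - 52*c^3*j + 4*c^3 + 126*c^2*j^2 - 39*c^2*j - 16*c*j^3 + 84*c*j^2 - 64*j^4 - 8*j^3)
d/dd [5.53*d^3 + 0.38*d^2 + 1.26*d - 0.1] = 16.59*d^2 + 0.76*d + 1.26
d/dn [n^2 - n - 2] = 2*n - 1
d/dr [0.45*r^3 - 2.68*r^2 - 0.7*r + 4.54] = 1.35*r^2 - 5.36*r - 0.7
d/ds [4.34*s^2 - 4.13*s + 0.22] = 8.68*s - 4.13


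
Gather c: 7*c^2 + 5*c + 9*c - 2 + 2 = 7*c^2 + 14*c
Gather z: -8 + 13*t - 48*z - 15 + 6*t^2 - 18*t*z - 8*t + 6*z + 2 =6*t^2 + 5*t + z*(-18*t - 42) - 21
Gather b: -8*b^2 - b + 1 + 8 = -8*b^2 - b + 9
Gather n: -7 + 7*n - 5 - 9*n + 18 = 6 - 2*n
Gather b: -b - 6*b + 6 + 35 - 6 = 35 - 7*b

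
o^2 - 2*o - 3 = (o - 3)*(o + 1)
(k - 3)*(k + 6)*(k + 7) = k^3 + 10*k^2 + 3*k - 126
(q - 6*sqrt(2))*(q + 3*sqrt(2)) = q^2 - 3*sqrt(2)*q - 36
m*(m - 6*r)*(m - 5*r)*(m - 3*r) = m^4 - 14*m^3*r + 63*m^2*r^2 - 90*m*r^3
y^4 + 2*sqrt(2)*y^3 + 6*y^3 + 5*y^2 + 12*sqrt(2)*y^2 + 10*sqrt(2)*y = y*(y + 1)*(y + 5)*(y + 2*sqrt(2))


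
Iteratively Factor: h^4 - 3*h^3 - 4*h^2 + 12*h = (h - 2)*(h^3 - h^2 - 6*h) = h*(h - 2)*(h^2 - h - 6) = h*(h - 3)*(h - 2)*(h + 2)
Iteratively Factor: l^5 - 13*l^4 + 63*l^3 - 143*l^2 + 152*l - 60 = (l - 1)*(l^4 - 12*l^3 + 51*l^2 - 92*l + 60) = (l - 2)*(l - 1)*(l^3 - 10*l^2 + 31*l - 30) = (l - 5)*(l - 2)*(l - 1)*(l^2 - 5*l + 6) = (l - 5)*(l - 2)^2*(l - 1)*(l - 3)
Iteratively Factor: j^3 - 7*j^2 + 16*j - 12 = (j - 2)*(j^2 - 5*j + 6) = (j - 2)^2*(j - 3)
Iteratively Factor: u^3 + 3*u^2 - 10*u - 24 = (u + 4)*(u^2 - u - 6) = (u + 2)*(u + 4)*(u - 3)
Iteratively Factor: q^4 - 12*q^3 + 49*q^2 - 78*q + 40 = (q - 5)*(q^3 - 7*q^2 + 14*q - 8) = (q - 5)*(q - 2)*(q^2 - 5*q + 4) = (q - 5)*(q - 4)*(q - 2)*(q - 1)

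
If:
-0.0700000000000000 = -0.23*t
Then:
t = 0.30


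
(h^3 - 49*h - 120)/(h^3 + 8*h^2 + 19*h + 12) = (h^2 - 3*h - 40)/(h^2 + 5*h + 4)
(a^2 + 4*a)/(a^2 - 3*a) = (a + 4)/(a - 3)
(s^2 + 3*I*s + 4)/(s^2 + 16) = (s - I)/(s - 4*I)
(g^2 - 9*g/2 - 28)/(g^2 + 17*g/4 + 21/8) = 4*(g - 8)/(4*g + 3)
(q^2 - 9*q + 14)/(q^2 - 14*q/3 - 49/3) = 3*(q - 2)/(3*q + 7)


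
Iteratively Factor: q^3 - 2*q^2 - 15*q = (q - 5)*(q^2 + 3*q) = (q - 5)*(q + 3)*(q)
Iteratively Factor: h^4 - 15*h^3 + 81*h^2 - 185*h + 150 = (h - 5)*(h^3 - 10*h^2 + 31*h - 30) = (h - 5)^2*(h^2 - 5*h + 6) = (h - 5)^2*(h - 2)*(h - 3)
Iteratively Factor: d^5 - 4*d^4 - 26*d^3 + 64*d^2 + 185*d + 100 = (d - 5)*(d^4 + d^3 - 21*d^2 - 41*d - 20) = (d - 5)*(d + 1)*(d^3 - 21*d - 20) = (d - 5)*(d + 1)^2*(d^2 - d - 20) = (d - 5)^2*(d + 1)^2*(d + 4)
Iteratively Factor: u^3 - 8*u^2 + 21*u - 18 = (u - 3)*(u^2 - 5*u + 6) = (u - 3)^2*(u - 2)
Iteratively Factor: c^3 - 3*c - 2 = (c - 2)*(c^2 + 2*c + 1) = (c - 2)*(c + 1)*(c + 1)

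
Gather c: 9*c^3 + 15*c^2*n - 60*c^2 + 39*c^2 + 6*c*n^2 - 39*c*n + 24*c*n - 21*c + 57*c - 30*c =9*c^3 + c^2*(15*n - 21) + c*(6*n^2 - 15*n + 6)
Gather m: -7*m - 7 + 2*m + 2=-5*m - 5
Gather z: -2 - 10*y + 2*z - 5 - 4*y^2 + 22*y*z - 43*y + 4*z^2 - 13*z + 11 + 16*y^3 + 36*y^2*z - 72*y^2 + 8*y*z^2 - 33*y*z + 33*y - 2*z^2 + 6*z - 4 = 16*y^3 - 76*y^2 - 20*y + z^2*(8*y + 2) + z*(36*y^2 - 11*y - 5)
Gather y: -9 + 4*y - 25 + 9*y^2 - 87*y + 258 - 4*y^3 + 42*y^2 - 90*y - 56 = -4*y^3 + 51*y^2 - 173*y + 168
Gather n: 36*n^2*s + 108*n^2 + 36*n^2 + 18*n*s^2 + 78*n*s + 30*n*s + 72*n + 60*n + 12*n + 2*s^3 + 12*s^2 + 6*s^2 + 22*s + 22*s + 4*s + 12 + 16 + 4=n^2*(36*s + 144) + n*(18*s^2 + 108*s + 144) + 2*s^3 + 18*s^2 + 48*s + 32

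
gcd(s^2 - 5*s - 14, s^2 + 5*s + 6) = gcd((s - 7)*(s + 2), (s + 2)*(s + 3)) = s + 2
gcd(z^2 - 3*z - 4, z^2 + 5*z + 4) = z + 1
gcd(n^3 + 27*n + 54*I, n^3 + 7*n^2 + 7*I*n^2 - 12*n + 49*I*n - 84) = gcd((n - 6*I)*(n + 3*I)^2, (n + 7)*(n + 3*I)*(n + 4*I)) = n + 3*I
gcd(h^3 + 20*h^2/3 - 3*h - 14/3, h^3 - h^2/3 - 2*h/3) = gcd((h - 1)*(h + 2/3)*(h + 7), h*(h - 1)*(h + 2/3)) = h^2 - h/3 - 2/3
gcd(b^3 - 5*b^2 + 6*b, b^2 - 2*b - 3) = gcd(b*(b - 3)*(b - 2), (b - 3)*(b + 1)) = b - 3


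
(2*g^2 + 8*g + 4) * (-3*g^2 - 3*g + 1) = -6*g^4 - 30*g^3 - 34*g^2 - 4*g + 4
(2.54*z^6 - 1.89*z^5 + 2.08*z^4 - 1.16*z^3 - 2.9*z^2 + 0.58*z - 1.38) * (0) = 0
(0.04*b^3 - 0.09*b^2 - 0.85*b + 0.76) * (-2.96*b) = -0.1184*b^4 + 0.2664*b^3 + 2.516*b^2 - 2.2496*b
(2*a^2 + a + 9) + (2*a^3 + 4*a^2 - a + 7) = 2*a^3 + 6*a^2 + 16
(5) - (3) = 2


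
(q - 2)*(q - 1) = q^2 - 3*q + 2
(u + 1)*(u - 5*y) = u^2 - 5*u*y + u - 5*y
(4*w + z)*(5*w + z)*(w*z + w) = 20*w^3*z + 20*w^3 + 9*w^2*z^2 + 9*w^2*z + w*z^3 + w*z^2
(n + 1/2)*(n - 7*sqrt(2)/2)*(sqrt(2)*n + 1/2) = sqrt(2)*n^3 - 13*n^2/2 + sqrt(2)*n^2/2 - 13*n/4 - 7*sqrt(2)*n/4 - 7*sqrt(2)/8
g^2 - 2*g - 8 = (g - 4)*(g + 2)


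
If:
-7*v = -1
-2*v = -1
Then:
No Solution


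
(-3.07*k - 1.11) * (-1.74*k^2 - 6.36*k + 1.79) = 5.3418*k^3 + 21.4566*k^2 + 1.5643*k - 1.9869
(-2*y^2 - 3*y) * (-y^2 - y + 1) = 2*y^4 + 5*y^3 + y^2 - 3*y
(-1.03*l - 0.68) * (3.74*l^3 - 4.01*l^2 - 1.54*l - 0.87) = -3.8522*l^4 + 1.5871*l^3 + 4.313*l^2 + 1.9433*l + 0.5916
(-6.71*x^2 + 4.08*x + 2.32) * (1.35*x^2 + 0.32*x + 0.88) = -9.0585*x^4 + 3.3608*x^3 - 1.4672*x^2 + 4.3328*x + 2.0416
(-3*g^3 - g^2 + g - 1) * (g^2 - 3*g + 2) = -3*g^5 + 8*g^4 - 2*g^3 - 6*g^2 + 5*g - 2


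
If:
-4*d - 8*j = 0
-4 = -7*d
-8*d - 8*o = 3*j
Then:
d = 4/7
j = -2/7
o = -13/28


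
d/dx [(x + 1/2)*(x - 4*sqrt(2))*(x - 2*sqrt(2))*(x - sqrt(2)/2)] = 4*x^3 - 39*sqrt(2)*x^2/2 + 3*x^2/2 - 13*sqrt(2)*x/2 + 44*x - 8*sqrt(2) + 11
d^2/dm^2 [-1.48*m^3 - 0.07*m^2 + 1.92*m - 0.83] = -8.88*m - 0.14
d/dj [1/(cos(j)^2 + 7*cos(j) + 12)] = (2*cos(j) + 7)*sin(j)/(cos(j)^2 + 7*cos(j) + 12)^2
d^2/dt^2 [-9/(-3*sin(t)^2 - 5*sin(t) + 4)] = 9*(-36*sin(t)^4 - 45*sin(t)^3 - 19*sin(t)^2 + 70*sin(t) + 74)/(3*sin(t)^2 + 5*sin(t) - 4)^3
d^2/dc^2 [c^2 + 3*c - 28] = 2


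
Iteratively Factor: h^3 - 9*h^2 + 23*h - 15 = (h - 3)*(h^2 - 6*h + 5) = (h - 5)*(h - 3)*(h - 1)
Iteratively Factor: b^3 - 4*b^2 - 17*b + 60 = (b - 3)*(b^2 - b - 20) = (b - 5)*(b - 3)*(b + 4)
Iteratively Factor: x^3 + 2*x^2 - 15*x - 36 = (x - 4)*(x^2 + 6*x + 9) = (x - 4)*(x + 3)*(x + 3)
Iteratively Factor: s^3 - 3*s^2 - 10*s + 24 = (s - 4)*(s^2 + s - 6) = (s - 4)*(s - 2)*(s + 3)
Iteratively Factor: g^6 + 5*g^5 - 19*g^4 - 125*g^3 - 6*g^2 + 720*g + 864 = (g + 4)*(g^5 + g^4 - 23*g^3 - 33*g^2 + 126*g + 216) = (g + 3)*(g + 4)*(g^4 - 2*g^3 - 17*g^2 + 18*g + 72) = (g + 2)*(g + 3)*(g + 4)*(g^3 - 4*g^2 - 9*g + 36) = (g - 4)*(g + 2)*(g + 3)*(g + 4)*(g^2 - 9) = (g - 4)*(g + 2)*(g + 3)^2*(g + 4)*(g - 3)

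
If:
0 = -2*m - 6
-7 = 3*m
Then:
No Solution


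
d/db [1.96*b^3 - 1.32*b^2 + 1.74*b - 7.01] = 5.88*b^2 - 2.64*b + 1.74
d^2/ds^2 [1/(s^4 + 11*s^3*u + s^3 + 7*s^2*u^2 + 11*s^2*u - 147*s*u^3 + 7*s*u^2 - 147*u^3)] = 2*(-(6*s^2 + 33*s*u + 3*s + 7*u^2 + 11*u)*(s^4 + 11*s^3*u + s^3 + 7*s^2*u^2 + 11*s^2*u - 147*s*u^3 + 7*s*u^2 - 147*u^3) + (4*s^3 + 33*s^2*u + 3*s^2 + 14*s*u^2 + 22*s*u - 147*u^3 + 7*u^2)^2)/(s^4 + 11*s^3*u + s^3 + 7*s^2*u^2 + 11*s^2*u - 147*s*u^3 + 7*s*u^2 - 147*u^3)^3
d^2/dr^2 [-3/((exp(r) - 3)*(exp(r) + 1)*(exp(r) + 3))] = (-27*exp(5*r) - 33*exp(4*r) + 42*exp(3*r) - 162*exp(2*r) - 351*exp(r) + 243)*exp(r)/(exp(9*r) + 3*exp(8*r) - 24*exp(7*r) - 80*exp(6*r) + 162*exp(5*r) + 702*exp(4*r) - 1944*exp(2*r) - 2187*exp(r) - 729)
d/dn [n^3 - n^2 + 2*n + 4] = 3*n^2 - 2*n + 2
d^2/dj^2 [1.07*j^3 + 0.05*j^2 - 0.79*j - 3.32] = 6.42*j + 0.1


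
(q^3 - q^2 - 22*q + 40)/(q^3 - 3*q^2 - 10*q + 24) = (q + 5)/(q + 3)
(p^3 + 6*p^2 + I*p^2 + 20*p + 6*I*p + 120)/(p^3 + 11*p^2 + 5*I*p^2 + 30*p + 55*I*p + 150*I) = (p - 4*I)/(p + 5)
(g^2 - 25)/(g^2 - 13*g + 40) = (g + 5)/(g - 8)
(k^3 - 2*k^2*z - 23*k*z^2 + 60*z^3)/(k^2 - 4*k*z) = k + 2*z - 15*z^2/k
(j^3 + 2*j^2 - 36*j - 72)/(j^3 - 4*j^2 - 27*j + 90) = (j^2 + 8*j + 12)/(j^2 + 2*j - 15)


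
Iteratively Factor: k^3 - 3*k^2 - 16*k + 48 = (k - 4)*(k^2 + k - 12) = (k - 4)*(k + 4)*(k - 3)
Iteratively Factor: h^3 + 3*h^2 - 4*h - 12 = (h + 2)*(h^2 + h - 6) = (h - 2)*(h + 2)*(h + 3)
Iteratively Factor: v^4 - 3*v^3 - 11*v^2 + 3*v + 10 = (v - 1)*(v^3 - 2*v^2 - 13*v - 10) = (v - 1)*(v + 2)*(v^2 - 4*v - 5) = (v - 5)*(v - 1)*(v + 2)*(v + 1)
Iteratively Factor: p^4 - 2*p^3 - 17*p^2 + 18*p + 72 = (p + 3)*(p^3 - 5*p^2 - 2*p + 24) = (p - 3)*(p + 3)*(p^2 - 2*p - 8) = (p - 3)*(p + 2)*(p + 3)*(p - 4)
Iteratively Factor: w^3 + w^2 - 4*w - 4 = (w + 1)*(w^2 - 4) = (w + 1)*(w + 2)*(w - 2)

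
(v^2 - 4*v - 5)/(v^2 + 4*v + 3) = (v - 5)/(v + 3)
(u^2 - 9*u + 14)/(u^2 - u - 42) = (u - 2)/(u + 6)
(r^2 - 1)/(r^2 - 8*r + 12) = (r^2 - 1)/(r^2 - 8*r + 12)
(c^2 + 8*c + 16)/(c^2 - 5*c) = (c^2 + 8*c + 16)/(c*(c - 5))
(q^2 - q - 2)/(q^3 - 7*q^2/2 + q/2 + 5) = 2/(2*q - 5)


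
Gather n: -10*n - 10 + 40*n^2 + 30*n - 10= 40*n^2 + 20*n - 20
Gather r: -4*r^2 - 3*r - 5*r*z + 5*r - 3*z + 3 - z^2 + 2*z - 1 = -4*r^2 + r*(2 - 5*z) - z^2 - z + 2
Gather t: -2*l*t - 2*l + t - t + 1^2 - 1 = -2*l*t - 2*l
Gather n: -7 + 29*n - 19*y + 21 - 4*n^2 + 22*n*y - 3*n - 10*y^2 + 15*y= -4*n^2 + n*(22*y + 26) - 10*y^2 - 4*y + 14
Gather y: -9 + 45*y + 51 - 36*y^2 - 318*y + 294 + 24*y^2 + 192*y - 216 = -12*y^2 - 81*y + 120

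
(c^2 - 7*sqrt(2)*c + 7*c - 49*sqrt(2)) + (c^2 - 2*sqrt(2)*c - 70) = 2*c^2 - 9*sqrt(2)*c + 7*c - 70 - 49*sqrt(2)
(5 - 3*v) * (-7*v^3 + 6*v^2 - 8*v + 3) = 21*v^4 - 53*v^3 + 54*v^2 - 49*v + 15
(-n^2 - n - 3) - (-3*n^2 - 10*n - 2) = 2*n^2 + 9*n - 1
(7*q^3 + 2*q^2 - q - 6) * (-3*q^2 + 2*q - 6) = -21*q^5 + 8*q^4 - 35*q^3 + 4*q^2 - 6*q + 36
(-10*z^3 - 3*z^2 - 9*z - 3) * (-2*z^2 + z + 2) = 20*z^5 - 4*z^4 - 5*z^3 - 9*z^2 - 21*z - 6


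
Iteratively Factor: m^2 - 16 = (m - 4)*(m + 4)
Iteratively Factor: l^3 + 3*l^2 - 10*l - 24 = (l + 2)*(l^2 + l - 12) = (l + 2)*(l + 4)*(l - 3)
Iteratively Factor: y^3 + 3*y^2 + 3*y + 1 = (y + 1)*(y^2 + 2*y + 1) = (y + 1)^2*(y + 1)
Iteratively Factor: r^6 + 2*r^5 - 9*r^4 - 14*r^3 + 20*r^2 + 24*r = (r + 3)*(r^5 - r^4 - 6*r^3 + 4*r^2 + 8*r) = (r + 2)*(r + 3)*(r^4 - 3*r^3 + 4*r) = r*(r + 2)*(r + 3)*(r^3 - 3*r^2 + 4) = r*(r - 2)*(r + 2)*(r + 3)*(r^2 - r - 2) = r*(r - 2)*(r + 1)*(r + 2)*(r + 3)*(r - 2)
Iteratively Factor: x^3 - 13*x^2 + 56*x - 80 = (x - 4)*(x^2 - 9*x + 20) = (x - 4)^2*(x - 5)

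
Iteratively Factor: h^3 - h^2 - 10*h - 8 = (h + 1)*(h^2 - 2*h - 8) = (h + 1)*(h + 2)*(h - 4)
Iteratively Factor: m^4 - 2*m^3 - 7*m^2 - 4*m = (m + 1)*(m^3 - 3*m^2 - 4*m) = m*(m + 1)*(m^2 - 3*m - 4) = m*(m - 4)*(m + 1)*(m + 1)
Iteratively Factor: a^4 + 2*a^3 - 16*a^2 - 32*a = (a - 4)*(a^3 + 6*a^2 + 8*a) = (a - 4)*(a + 4)*(a^2 + 2*a) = a*(a - 4)*(a + 4)*(a + 2)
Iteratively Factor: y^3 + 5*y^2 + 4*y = (y)*(y^2 + 5*y + 4) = y*(y + 1)*(y + 4)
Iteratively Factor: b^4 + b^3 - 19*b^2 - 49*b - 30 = (b + 3)*(b^3 - 2*b^2 - 13*b - 10) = (b + 1)*(b + 3)*(b^2 - 3*b - 10) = (b + 1)*(b + 2)*(b + 3)*(b - 5)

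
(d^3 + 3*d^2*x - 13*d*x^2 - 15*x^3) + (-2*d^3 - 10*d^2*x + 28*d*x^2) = -d^3 - 7*d^2*x + 15*d*x^2 - 15*x^3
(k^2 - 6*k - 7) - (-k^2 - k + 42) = 2*k^2 - 5*k - 49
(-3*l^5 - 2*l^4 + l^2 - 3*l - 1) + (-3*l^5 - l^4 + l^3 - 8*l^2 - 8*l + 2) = -6*l^5 - 3*l^4 + l^3 - 7*l^2 - 11*l + 1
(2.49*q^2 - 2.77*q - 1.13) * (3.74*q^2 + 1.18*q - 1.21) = 9.3126*q^4 - 7.4216*q^3 - 10.5077*q^2 + 2.0183*q + 1.3673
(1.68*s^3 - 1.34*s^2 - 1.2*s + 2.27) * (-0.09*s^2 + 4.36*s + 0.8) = -0.1512*s^5 + 7.4454*s^4 - 4.3904*s^3 - 6.5083*s^2 + 8.9372*s + 1.816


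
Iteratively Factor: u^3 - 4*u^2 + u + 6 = (u - 3)*(u^2 - u - 2) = (u - 3)*(u + 1)*(u - 2)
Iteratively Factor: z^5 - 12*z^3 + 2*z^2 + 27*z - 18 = (z - 1)*(z^4 + z^3 - 11*z^2 - 9*z + 18) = (z - 3)*(z - 1)*(z^3 + 4*z^2 + z - 6) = (z - 3)*(z - 1)*(z + 2)*(z^2 + 2*z - 3) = (z - 3)*(z - 1)*(z + 2)*(z + 3)*(z - 1)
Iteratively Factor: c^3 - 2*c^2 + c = (c - 1)*(c^2 - c) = c*(c - 1)*(c - 1)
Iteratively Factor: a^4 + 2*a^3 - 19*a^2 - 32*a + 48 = (a - 4)*(a^3 + 6*a^2 + 5*a - 12) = (a - 4)*(a + 4)*(a^2 + 2*a - 3) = (a - 4)*(a - 1)*(a + 4)*(a + 3)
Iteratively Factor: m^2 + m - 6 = (m - 2)*(m + 3)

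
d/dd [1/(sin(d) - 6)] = -cos(d)/(sin(d) - 6)^2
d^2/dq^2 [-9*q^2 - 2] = -18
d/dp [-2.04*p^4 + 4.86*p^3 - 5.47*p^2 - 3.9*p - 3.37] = -8.16*p^3 + 14.58*p^2 - 10.94*p - 3.9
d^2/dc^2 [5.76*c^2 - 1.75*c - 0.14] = 11.5200000000000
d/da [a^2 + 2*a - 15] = 2*a + 2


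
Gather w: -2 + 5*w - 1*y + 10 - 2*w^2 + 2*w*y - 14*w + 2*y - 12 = -2*w^2 + w*(2*y - 9) + y - 4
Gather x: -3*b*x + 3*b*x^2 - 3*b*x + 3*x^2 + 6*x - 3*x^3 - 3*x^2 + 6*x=3*b*x^2 - 3*x^3 + x*(12 - 6*b)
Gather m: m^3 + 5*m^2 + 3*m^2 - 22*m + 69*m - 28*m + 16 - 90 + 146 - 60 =m^3 + 8*m^2 + 19*m + 12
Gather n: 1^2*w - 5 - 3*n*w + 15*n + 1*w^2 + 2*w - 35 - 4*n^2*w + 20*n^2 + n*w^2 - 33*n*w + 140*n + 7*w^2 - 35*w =n^2*(20 - 4*w) + n*(w^2 - 36*w + 155) + 8*w^2 - 32*w - 40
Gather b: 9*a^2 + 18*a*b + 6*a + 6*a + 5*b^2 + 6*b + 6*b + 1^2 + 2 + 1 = 9*a^2 + 12*a + 5*b^2 + b*(18*a + 12) + 4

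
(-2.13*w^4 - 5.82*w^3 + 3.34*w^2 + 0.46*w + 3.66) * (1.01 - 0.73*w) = 1.5549*w^5 + 2.0973*w^4 - 8.3164*w^3 + 3.0376*w^2 - 2.2072*w + 3.6966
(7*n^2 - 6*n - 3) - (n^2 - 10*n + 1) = 6*n^2 + 4*n - 4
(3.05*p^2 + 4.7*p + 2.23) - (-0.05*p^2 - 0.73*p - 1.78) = 3.1*p^2 + 5.43*p + 4.01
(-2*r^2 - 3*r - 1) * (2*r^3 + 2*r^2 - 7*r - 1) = -4*r^5 - 10*r^4 + 6*r^3 + 21*r^2 + 10*r + 1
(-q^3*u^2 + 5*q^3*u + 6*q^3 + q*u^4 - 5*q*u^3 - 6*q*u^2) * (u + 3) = -q^3*u^3 + 2*q^3*u^2 + 21*q^3*u + 18*q^3 + q*u^5 - 2*q*u^4 - 21*q*u^3 - 18*q*u^2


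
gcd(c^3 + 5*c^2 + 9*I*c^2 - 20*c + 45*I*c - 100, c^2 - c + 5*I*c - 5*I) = c + 5*I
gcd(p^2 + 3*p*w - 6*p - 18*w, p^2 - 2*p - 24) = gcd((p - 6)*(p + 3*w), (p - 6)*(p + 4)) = p - 6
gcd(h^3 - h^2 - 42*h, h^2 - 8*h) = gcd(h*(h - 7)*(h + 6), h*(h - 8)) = h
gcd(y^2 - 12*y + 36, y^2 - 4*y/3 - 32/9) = 1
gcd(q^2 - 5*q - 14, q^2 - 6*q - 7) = q - 7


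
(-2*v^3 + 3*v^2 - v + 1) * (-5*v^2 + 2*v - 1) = 10*v^5 - 19*v^4 + 13*v^3 - 10*v^2 + 3*v - 1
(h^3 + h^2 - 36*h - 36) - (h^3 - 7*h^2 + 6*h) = 8*h^2 - 42*h - 36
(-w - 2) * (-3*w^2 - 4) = 3*w^3 + 6*w^2 + 4*w + 8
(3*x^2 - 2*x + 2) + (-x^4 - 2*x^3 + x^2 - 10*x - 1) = -x^4 - 2*x^3 + 4*x^2 - 12*x + 1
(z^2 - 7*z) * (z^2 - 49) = z^4 - 7*z^3 - 49*z^2 + 343*z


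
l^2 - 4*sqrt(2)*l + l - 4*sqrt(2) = (l + 1)*(l - 4*sqrt(2))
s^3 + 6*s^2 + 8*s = s*(s + 2)*(s + 4)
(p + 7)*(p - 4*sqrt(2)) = p^2 - 4*sqrt(2)*p + 7*p - 28*sqrt(2)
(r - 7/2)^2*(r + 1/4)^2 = r^4 - 13*r^3/2 + 141*r^2/16 + 91*r/16 + 49/64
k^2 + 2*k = k*(k + 2)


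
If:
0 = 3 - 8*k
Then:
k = 3/8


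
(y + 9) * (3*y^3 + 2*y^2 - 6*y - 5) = 3*y^4 + 29*y^3 + 12*y^2 - 59*y - 45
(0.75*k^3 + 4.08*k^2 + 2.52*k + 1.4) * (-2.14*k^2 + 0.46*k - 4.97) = -1.605*k^5 - 8.3862*k^4 - 7.2435*k^3 - 22.1144*k^2 - 11.8804*k - 6.958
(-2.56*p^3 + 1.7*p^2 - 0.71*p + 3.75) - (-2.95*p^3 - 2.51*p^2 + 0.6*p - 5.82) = 0.39*p^3 + 4.21*p^2 - 1.31*p + 9.57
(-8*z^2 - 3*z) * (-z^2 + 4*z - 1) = 8*z^4 - 29*z^3 - 4*z^2 + 3*z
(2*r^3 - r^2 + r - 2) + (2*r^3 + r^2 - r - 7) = 4*r^3 - 9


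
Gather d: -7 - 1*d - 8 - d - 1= -2*d - 16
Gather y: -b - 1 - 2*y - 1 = -b - 2*y - 2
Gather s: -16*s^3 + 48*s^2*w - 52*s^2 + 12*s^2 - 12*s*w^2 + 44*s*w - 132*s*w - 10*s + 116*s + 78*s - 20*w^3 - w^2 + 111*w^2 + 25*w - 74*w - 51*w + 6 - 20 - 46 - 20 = -16*s^3 + s^2*(48*w - 40) + s*(-12*w^2 - 88*w + 184) - 20*w^3 + 110*w^2 - 100*w - 80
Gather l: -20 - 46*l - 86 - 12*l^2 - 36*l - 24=-12*l^2 - 82*l - 130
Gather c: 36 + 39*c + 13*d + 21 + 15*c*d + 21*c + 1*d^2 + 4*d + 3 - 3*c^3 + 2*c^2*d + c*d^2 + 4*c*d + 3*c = -3*c^3 + 2*c^2*d + c*(d^2 + 19*d + 63) + d^2 + 17*d + 60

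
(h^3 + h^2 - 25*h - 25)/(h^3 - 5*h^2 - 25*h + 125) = (h + 1)/(h - 5)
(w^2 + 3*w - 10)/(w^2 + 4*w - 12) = (w + 5)/(w + 6)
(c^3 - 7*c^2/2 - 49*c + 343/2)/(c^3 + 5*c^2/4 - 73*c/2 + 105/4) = 2*(2*c^2 - 21*c + 49)/(4*c^2 - 23*c + 15)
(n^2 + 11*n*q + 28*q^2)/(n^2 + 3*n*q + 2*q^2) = (n^2 + 11*n*q + 28*q^2)/(n^2 + 3*n*q + 2*q^2)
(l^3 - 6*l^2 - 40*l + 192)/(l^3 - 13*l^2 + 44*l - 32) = (l + 6)/(l - 1)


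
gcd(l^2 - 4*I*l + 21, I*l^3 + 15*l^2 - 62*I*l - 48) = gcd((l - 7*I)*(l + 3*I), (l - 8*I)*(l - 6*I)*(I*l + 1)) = 1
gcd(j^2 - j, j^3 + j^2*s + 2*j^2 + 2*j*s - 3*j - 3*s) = j - 1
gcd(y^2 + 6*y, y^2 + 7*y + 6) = y + 6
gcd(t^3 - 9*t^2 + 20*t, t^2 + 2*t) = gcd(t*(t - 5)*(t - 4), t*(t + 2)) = t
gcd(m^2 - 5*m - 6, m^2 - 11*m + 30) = m - 6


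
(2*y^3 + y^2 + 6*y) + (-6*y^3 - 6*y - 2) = -4*y^3 + y^2 - 2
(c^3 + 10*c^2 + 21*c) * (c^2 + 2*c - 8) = c^5 + 12*c^4 + 33*c^3 - 38*c^2 - 168*c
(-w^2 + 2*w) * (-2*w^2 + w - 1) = 2*w^4 - 5*w^3 + 3*w^2 - 2*w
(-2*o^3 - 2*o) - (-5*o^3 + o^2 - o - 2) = 3*o^3 - o^2 - o + 2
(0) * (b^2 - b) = 0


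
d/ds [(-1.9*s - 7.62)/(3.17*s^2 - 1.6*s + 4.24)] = (6.023*s^2 + 48.3108*s - 20.248)/(10.0489*s^4 - 10.144*s^3 + 29.4416*s^2 - 13.568*s + 17.9776)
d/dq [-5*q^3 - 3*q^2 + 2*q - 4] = -15*q^2 - 6*q + 2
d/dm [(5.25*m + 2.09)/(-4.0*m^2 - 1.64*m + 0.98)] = (21.0*m^2 + 16.72*m + 8.5726)/(16.0*m^4 + 13.12*m^3 - 5.1504*m^2 - 3.2144*m + 0.9604)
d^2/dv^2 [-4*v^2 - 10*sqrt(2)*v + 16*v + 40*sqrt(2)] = -8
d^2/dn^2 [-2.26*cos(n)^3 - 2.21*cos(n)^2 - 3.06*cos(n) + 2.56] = 4.755*cos(n) + 4.42*cos(2*n) + 5.085*cos(3*n)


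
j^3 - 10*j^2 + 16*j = j*(j - 8)*(j - 2)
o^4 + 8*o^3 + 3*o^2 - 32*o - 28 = (o - 2)*(o + 1)*(o + 2)*(o + 7)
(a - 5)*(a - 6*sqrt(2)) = a^2 - 6*sqrt(2)*a - 5*a + 30*sqrt(2)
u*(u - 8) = u^2 - 8*u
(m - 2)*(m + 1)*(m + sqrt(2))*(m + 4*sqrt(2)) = m^4 - m^3 + 5*sqrt(2)*m^3 - 5*sqrt(2)*m^2 + 6*m^2 - 10*sqrt(2)*m - 8*m - 16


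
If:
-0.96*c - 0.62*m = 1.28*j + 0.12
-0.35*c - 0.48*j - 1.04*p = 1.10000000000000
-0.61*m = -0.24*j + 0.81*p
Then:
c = -27.2822551499819*p - 22.3035778821829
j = 17.7266443801952*p + 13.971358872425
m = 5.64654860860137*p + 5.4969280809541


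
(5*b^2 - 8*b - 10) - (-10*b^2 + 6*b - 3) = 15*b^2 - 14*b - 7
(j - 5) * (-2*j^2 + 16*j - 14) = -2*j^3 + 26*j^2 - 94*j + 70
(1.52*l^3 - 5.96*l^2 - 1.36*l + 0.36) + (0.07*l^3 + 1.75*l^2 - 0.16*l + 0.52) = 1.59*l^3 - 4.21*l^2 - 1.52*l + 0.88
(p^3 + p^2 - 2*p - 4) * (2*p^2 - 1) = 2*p^5 + 2*p^4 - 5*p^3 - 9*p^2 + 2*p + 4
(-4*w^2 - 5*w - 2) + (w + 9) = -4*w^2 - 4*w + 7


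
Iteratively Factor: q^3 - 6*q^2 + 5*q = (q - 1)*(q^2 - 5*q) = (q - 5)*(q - 1)*(q)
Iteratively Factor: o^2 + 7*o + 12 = (o + 3)*(o + 4)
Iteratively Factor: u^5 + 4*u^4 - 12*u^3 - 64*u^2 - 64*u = (u + 2)*(u^4 + 2*u^3 - 16*u^2 - 32*u) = (u - 4)*(u + 2)*(u^3 + 6*u^2 + 8*u) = u*(u - 4)*(u + 2)*(u^2 + 6*u + 8) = u*(u - 4)*(u + 2)^2*(u + 4)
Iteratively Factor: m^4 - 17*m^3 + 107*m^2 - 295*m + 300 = (m - 4)*(m^3 - 13*m^2 + 55*m - 75) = (m - 5)*(m - 4)*(m^2 - 8*m + 15) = (m - 5)*(m - 4)*(m - 3)*(m - 5)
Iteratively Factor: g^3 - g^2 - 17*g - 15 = (g - 5)*(g^2 + 4*g + 3) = (g - 5)*(g + 1)*(g + 3)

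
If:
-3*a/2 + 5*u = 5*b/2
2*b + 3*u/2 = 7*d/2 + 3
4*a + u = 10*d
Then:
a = 103*u/52 - 15/13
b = 211*u/260 + 9/13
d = 58*u/65 - 6/13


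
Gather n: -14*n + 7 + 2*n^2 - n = 2*n^2 - 15*n + 7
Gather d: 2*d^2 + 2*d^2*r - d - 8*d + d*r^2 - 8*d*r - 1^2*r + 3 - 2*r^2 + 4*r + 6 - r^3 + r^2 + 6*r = d^2*(2*r + 2) + d*(r^2 - 8*r - 9) - r^3 - r^2 + 9*r + 9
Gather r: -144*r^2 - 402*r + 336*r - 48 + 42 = -144*r^2 - 66*r - 6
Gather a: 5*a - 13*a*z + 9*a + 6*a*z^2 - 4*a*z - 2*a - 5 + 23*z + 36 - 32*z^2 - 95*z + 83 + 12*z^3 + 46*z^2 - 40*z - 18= a*(6*z^2 - 17*z + 12) + 12*z^3 + 14*z^2 - 112*z + 96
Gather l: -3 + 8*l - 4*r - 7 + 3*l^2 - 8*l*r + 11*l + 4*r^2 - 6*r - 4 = 3*l^2 + l*(19 - 8*r) + 4*r^2 - 10*r - 14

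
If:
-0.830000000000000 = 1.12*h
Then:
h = -0.74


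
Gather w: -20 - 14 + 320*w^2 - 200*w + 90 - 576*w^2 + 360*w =-256*w^2 + 160*w + 56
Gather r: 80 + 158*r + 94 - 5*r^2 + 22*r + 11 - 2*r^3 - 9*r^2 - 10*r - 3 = -2*r^3 - 14*r^2 + 170*r + 182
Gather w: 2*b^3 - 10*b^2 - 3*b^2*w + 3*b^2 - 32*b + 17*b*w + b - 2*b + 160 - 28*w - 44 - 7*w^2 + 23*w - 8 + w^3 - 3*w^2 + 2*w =2*b^3 - 7*b^2 - 33*b + w^3 - 10*w^2 + w*(-3*b^2 + 17*b - 3) + 108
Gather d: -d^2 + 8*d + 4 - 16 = -d^2 + 8*d - 12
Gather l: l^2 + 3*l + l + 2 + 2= l^2 + 4*l + 4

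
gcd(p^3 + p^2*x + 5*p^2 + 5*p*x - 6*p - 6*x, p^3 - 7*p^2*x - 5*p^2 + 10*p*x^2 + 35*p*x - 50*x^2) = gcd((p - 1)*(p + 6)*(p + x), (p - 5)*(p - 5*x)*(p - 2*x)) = 1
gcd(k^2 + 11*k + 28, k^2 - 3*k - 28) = k + 4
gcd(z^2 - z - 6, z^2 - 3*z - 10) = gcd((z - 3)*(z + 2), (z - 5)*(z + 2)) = z + 2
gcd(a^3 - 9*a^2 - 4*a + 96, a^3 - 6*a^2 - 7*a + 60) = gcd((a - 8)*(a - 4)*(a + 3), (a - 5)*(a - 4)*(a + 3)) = a^2 - a - 12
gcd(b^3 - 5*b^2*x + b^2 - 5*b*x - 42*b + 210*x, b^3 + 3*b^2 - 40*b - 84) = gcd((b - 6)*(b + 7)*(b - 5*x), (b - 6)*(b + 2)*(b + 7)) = b^2 + b - 42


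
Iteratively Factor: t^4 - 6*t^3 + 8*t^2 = (t)*(t^3 - 6*t^2 + 8*t) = t^2*(t^2 - 6*t + 8) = t^2*(t - 2)*(t - 4)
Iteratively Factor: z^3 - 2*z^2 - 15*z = (z - 5)*(z^2 + 3*z) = z*(z - 5)*(z + 3)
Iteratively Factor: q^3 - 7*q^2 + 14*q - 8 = (q - 2)*(q^2 - 5*q + 4) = (q - 2)*(q - 1)*(q - 4)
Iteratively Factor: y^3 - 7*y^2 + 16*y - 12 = (y - 2)*(y^2 - 5*y + 6) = (y - 2)^2*(y - 3)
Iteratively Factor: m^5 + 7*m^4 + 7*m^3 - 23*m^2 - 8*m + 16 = (m + 1)*(m^4 + 6*m^3 + m^2 - 24*m + 16) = (m - 1)*(m + 1)*(m^3 + 7*m^2 + 8*m - 16) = (m - 1)*(m + 1)*(m + 4)*(m^2 + 3*m - 4) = (m - 1)*(m + 1)*(m + 4)^2*(m - 1)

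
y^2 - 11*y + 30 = (y - 6)*(y - 5)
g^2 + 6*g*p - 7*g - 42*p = (g - 7)*(g + 6*p)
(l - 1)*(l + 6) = l^2 + 5*l - 6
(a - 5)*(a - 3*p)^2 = a^3 - 6*a^2*p - 5*a^2 + 9*a*p^2 + 30*a*p - 45*p^2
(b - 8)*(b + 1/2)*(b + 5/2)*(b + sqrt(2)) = b^4 - 5*b^3 + sqrt(2)*b^3 - 91*b^2/4 - 5*sqrt(2)*b^2 - 91*sqrt(2)*b/4 - 10*b - 10*sqrt(2)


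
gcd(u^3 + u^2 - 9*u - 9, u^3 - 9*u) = u^2 - 9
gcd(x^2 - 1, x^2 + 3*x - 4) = x - 1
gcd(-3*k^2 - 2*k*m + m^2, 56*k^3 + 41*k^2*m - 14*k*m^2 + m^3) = k + m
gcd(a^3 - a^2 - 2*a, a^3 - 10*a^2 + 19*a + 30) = a + 1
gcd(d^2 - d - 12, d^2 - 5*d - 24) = d + 3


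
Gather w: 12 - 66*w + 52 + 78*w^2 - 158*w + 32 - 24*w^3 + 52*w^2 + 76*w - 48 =-24*w^3 + 130*w^2 - 148*w + 48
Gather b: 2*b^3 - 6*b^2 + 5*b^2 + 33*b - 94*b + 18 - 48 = 2*b^3 - b^2 - 61*b - 30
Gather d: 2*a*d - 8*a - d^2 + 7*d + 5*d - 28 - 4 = -8*a - d^2 + d*(2*a + 12) - 32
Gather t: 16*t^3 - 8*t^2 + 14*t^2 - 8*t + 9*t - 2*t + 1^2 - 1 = 16*t^3 + 6*t^2 - t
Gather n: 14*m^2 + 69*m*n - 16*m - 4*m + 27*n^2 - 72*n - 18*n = 14*m^2 - 20*m + 27*n^2 + n*(69*m - 90)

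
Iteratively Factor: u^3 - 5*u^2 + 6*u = (u - 2)*(u^2 - 3*u) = u*(u - 2)*(u - 3)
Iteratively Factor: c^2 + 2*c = (c)*(c + 2)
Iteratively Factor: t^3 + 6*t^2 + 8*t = (t)*(t^2 + 6*t + 8) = t*(t + 2)*(t + 4)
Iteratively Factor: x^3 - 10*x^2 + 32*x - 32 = (x - 2)*(x^2 - 8*x + 16) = (x - 4)*(x - 2)*(x - 4)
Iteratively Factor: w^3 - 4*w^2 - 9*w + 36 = (w - 4)*(w^2 - 9) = (w - 4)*(w - 3)*(w + 3)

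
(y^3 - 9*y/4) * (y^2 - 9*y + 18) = y^5 - 9*y^4 + 63*y^3/4 + 81*y^2/4 - 81*y/2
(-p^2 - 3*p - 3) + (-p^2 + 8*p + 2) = -2*p^2 + 5*p - 1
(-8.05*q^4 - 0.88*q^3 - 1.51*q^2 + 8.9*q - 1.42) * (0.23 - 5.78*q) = 46.529*q^5 + 3.2349*q^4 + 8.5254*q^3 - 51.7893*q^2 + 10.2546*q - 0.3266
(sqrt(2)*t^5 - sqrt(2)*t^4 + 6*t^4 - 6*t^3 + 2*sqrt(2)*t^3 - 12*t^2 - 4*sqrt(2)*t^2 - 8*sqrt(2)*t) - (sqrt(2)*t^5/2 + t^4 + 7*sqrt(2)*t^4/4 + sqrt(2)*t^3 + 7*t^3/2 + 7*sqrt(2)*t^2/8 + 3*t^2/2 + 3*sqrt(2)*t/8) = sqrt(2)*t^5/2 - 11*sqrt(2)*t^4/4 + 5*t^4 - 19*t^3/2 + sqrt(2)*t^3 - 27*t^2/2 - 39*sqrt(2)*t^2/8 - 67*sqrt(2)*t/8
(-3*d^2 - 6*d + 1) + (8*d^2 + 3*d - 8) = 5*d^2 - 3*d - 7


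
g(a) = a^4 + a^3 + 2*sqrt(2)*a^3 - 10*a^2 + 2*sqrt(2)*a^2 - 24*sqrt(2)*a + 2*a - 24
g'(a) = 4*a^3 + 3*a^2 + 6*sqrt(2)*a^2 - 20*a + 4*sqrt(2)*a - 24*sqrt(2) + 2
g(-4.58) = 44.06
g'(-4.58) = -109.62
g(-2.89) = -14.24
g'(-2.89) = 8.89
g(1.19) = -63.71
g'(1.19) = -26.00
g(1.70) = -71.86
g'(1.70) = -3.48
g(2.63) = -40.12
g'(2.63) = 82.54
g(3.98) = 227.55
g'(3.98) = 345.08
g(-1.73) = -1.07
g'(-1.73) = 6.54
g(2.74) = -30.24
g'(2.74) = 97.27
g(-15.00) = 36545.57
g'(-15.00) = -10732.61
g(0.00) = -24.00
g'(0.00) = -31.94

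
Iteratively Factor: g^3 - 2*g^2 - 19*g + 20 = (g - 1)*(g^2 - g - 20) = (g - 1)*(g + 4)*(g - 5)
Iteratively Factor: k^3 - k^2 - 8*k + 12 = (k + 3)*(k^2 - 4*k + 4) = (k - 2)*(k + 3)*(k - 2)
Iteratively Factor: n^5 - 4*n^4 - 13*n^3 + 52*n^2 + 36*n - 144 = (n - 4)*(n^4 - 13*n^2 + 36) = (n - 4)*(n - 2)*(n^3 + 2*n^2 - 9*n - 18) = (n - 4)*(n - 2)*(n + 3)*(n^2 - n - 6) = (n - 4)*(n - 2)*(n + 2)*(n + 3)*(n - 3)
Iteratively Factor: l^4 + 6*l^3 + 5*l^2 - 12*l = (l + 4)*(l^3 + 2*l^2 - 3*l) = l*(l + 4)*(l^2 + 2*l - 3) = l*(l + 3)*(l + 4)*(l - 1)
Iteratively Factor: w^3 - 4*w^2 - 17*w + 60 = (w - 5)*(w^2 + w - 12) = (w - 5)*(w - 3)*(w + 4)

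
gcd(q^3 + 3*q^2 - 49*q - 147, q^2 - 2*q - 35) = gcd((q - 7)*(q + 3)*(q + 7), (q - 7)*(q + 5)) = q - 7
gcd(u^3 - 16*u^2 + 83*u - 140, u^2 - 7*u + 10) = u - 5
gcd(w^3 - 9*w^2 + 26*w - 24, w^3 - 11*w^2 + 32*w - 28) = w - 2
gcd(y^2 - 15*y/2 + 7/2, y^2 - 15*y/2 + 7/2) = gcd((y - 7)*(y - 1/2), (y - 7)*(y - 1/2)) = y^2 - 15*y/2 + 7/2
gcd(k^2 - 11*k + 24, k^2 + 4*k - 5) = 1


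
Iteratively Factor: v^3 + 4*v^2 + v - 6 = (v + 2)*(v^2 + 2*v - 3) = (v + 2)*(v + 3)*(v - 1)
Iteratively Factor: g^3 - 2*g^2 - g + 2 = (g - 1)*(g^2 - g - 2) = (g - 2)*(g - 1)*(g + 1)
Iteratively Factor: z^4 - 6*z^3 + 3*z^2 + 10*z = (z)*(z^3 - 6*z^2 + 3*z + 10) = z*(z - 2)*(z^2 - 4*z - 5) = z*(z - 5)*(z - 2)*(z + 1)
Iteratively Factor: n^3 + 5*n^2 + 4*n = (n + 4)*(n^2 + n) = n*(n + 4)*(n + 1)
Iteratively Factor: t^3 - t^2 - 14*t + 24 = (t - 3)*(t^2 + 2*t - 8) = (t - 3)*(t + 4)*(t - 2)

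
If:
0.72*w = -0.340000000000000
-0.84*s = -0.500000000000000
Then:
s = 0.60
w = -0.47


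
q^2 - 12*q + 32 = (q - 8)*(q - 4)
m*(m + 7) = m^2 + 7*m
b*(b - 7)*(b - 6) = b^3 - 13*b^2 + 42*b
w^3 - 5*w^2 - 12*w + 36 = (w - 6)*(w - 2)*(w + 3)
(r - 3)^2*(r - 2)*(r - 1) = r^4 - 9*r^3 + 29*r^2 - 39*r + 18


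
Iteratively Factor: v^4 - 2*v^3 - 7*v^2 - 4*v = (v + 1)*(v^3 - 3*v^2 - 4*v) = (v + 1)^2*(v^2 - 4*v) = (v - 4)*(v + 1)^2*(v)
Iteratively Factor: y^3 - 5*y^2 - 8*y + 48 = (y + 3)*(y^2 - 8*y + 16) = (y - 4)*(y + 3)*(y - 4)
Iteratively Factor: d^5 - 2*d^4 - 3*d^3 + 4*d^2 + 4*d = (d + 1)*(d^4 - 3*d^3 + 4*d) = (d - 2)*(d + 1)*(d^3 - d^2 - 2*d) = (d - 2)^2*(d + 1)*(d^2 + d) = (d - 2)^2*(d + 1)^2*(d)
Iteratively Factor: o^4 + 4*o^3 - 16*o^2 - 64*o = (o)*(o^3 + 4*o^2 - 16*o - 64) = o*(o + 4)*(o^2 - 16) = o*(o - 4)*(o + 4)*(o + 4)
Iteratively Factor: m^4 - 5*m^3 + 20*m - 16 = (m - 4)*(m^3 - m^2 - 4*m + 4) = (m - 4)*(m - 1)*(m^2 - 4) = (m - 4)*(m - 2)*(m - 1)*(m + 2)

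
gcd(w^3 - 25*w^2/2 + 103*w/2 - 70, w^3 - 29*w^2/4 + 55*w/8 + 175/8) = w^2 - 17*w/2 + 35/2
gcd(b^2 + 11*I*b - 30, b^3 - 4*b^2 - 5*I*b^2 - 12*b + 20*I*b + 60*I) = 1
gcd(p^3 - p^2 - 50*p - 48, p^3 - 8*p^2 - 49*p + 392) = p - 8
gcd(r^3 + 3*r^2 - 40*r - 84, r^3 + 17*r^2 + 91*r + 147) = r + 7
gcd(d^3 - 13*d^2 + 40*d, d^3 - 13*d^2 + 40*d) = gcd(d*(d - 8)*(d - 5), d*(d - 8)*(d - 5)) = d^3 - 13*d^2 + 40*d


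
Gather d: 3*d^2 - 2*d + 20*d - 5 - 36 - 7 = 3*d^2 + 18*d - 48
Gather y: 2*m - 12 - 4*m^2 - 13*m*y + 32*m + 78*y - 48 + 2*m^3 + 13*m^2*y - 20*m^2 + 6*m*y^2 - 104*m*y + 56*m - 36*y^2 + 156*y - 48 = 2*m^3 - 24*m^2 + 90*m + y^2*(6*m - 36) + y*(13*m^2 - 117*m + 234) - 108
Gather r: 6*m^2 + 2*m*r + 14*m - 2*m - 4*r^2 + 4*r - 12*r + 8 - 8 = 6*m^2 + 12*m - 4*r^2 + r*(2*m - 8)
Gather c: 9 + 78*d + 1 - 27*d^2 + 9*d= -27*d^2 + 87*d + 10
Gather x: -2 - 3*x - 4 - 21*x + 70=64 - 24*x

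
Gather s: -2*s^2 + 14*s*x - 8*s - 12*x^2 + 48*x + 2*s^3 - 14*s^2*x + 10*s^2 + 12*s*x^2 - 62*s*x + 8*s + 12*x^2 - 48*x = 2*s^3 + s^2*(8 - 14*x) + s*(12*x^2 - 48*x)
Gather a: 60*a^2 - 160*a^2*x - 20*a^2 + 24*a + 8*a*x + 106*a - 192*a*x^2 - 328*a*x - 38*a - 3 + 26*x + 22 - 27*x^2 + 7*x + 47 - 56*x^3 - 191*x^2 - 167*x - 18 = a^2*(40 - 160*x) + a*(-192*x^2 - 320*x + 92) - 56*x^3 - 218*x^2 - 134*x + 48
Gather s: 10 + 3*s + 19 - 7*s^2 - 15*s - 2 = -7*s^2 - 12*s + 27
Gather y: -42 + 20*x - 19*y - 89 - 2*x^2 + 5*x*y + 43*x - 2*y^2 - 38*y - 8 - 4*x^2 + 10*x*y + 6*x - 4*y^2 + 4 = -6*x^2 + 69*x - 6*y^2 + y*(15*x - 57) - 135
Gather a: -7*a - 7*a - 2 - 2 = -14*a - 4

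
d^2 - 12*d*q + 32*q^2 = (d - 8*q)*(d - 4*q)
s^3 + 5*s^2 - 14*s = s*(s - 2)*(s + 7)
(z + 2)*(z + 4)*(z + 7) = z^3 + 13*z^2 + 50*z + 56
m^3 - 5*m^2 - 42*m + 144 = (m - 8)*(m - 3)*(m + 6)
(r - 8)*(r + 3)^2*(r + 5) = r^4 + 3*r^3 - 49*r^2 - 267*r - 360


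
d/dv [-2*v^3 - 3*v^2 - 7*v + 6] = -6*v^2 - 6*v - 7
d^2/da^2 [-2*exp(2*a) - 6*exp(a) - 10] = (-8*exp(a) - 6)*exp(a)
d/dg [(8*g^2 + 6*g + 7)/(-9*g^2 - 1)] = 2*(27*g^2 + 55*g - 3)/(81*g^4 + 18*g^2 + 1)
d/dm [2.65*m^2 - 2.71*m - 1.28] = 5.3*m - 2.71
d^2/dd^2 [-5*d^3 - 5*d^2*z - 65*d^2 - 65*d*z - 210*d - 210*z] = -30*d - 10*z - 130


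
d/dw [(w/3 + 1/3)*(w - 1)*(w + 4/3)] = w^2 + 8*w/9 - 1/3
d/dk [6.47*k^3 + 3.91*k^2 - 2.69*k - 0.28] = 19.41*k^2 + 7.82*k - 2.69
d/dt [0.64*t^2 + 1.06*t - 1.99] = 1.28*t + 1.06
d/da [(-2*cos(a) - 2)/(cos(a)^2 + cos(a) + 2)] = 2*(sin(a)^2 - 2*cos(a))*sin(a)/(cos(a)^2 + cos(a) + 2)^2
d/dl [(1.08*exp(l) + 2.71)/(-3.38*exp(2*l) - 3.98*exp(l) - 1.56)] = (3.6504*exp(2*l) + 18.3196*exp(l) + 9.101)*exp(l)/(11.4244*exp(4*l) + 26.9048*exp(3*l) + 26.386*exp(2*l) + 12.4176*exp(l) + 2.4336)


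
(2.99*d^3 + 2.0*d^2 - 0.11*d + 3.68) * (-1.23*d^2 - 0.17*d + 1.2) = -3.6777*d^5 - 2.9683*d^4 + 3.3833*d^3 - 2.1077*d^2 - 0.7576*d + 4.416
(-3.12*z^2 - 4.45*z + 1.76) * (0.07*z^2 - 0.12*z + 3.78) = -0.2184*z^4 + 0.0629*z^3 - 11.1364*z^2 - 17.0322*z + 6.6528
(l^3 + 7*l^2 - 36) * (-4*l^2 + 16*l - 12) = -4*l^5 - 12*l^4 + 100*l^3 + 60*l^2 - 576*l + 432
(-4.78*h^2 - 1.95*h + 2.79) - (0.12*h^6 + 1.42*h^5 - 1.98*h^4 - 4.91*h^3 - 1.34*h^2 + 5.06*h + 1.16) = -0.12*h^6 - 1.42*h^5 + 1.98*h^4 + 4.91*h^3 - 3.44*h^2 - 7.01*h + 1.63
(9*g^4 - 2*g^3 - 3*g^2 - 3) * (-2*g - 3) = -18*g^5 - 23*g^4 + 12*g^3 + 9*g^2 + 6*g + 9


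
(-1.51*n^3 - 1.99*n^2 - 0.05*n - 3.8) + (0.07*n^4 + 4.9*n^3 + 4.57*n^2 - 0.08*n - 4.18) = 0.07*n^4 + 3.39*n^3 + 2.58*n^2 - 0.13*n - 7.98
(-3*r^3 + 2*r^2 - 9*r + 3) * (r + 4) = -3*r^4 - 10*r^3 - r^2 - 33*r + 12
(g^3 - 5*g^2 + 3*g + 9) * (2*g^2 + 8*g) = 2*g^5 - 2*g^4 - 34*g^3 + 42*g^2 + 72*g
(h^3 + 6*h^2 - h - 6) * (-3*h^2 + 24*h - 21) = -3*h^5 + 6*h^4 + 126*h^3 - 132*h^2 - 123*h + 126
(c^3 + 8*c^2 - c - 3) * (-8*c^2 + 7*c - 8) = -8*c^5 - 57*c^4 + 56*c^3 - 47*c^2 - 13*c + 24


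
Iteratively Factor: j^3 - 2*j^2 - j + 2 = (j + 1)*(j^2 - 3*j + 2) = (j - 2)*(j + 1)*(j - 1)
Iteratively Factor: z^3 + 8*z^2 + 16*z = (z)*(z^2 + 8*z + 16) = z*(z + 4)*(z + 4)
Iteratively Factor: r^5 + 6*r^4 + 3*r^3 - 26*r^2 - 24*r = (r + 4)*(r^4 + 2*r^3 - 5*r^2 - 6*r) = r*(r + 4)*(r^3 + 2*r^2 - 5*r - 6) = r*(r + 3)*(r + 4)*(r^2 - r - 2) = r*(r - 2)*(r + 3)*(r + 4)*(r + 1)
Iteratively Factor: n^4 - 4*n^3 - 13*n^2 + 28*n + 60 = (n - 5)*(n^3 + n^2 - 8*n - 12) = (n - 5)*(n - 3)*(n^2 + 4*n + 4) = (n - 5)*(n - 3)*(n + 2)*(n + 2)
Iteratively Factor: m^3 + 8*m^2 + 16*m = (m + 4)*(m^2 + 4*m) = (m + 4)^2*(m)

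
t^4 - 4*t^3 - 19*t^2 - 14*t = t*(t - 7)*(t + 1)*(t + 2)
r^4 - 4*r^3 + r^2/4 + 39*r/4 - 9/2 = (r - 3)*(r - 2)*(r - 1/2)*(r + 3/2)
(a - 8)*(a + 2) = a^2 - 6*a - 16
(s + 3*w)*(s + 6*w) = s^2 + 9*s*w + 18*w^2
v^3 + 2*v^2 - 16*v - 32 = (v - 4)*(v + 2)*(v + 4)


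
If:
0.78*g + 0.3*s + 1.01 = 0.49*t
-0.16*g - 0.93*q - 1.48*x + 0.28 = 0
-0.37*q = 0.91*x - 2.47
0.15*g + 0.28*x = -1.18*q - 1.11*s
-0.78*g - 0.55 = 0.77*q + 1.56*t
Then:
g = -1.49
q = -10.66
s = 9.75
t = 5.65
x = 7.05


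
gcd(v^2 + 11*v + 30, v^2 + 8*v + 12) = v + 6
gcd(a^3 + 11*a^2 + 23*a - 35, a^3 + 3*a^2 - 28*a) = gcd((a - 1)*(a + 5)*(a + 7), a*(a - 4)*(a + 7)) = a + 7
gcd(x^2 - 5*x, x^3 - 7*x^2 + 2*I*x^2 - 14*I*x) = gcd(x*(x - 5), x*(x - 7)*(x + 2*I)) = x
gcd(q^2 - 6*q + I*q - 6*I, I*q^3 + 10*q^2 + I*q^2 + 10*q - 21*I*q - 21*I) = 1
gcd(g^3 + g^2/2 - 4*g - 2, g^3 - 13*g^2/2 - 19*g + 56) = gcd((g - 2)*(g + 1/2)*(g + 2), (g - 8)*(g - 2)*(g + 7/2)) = g - 2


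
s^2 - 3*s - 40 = (s - 8)*(s + 5)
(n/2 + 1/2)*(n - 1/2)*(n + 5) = n^3/2 + 11*n^2/4 + n - 5/4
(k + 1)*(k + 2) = k^2 + 3*k + 2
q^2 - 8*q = q*(q - 8)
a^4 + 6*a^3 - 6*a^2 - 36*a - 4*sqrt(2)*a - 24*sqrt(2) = (a + 6)*(a - 2*sqrt(2))*(a + sqrt(2))^2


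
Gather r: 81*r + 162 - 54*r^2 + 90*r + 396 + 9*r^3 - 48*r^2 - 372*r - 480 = 9*r^3 - 102*r^2 - 201*r + 78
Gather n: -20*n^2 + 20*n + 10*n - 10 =-20*n^2 + 30*n - 10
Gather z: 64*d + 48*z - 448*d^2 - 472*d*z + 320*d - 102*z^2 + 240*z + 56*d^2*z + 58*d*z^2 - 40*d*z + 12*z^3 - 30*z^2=-448*d^2 + 384*d + 12*z^3 + z^2*(58*d - 132) + z*(56*d^2 - 512*d + 288)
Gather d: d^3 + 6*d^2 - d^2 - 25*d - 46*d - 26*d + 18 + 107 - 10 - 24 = d^3 + 5*d^2 - 97*d + 91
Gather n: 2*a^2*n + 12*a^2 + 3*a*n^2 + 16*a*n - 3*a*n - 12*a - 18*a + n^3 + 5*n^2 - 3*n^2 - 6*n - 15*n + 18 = 12*a^2 - 30*a + n^3 + n^2*(3*a + 2) + n*(2*a^2 + 13*a - 21) + 18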